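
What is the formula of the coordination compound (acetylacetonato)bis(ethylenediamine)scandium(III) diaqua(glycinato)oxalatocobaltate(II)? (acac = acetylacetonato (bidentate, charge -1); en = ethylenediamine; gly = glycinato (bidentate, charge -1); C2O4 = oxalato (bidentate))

[Sc(acac)(en)2][Co(C2O4)(gly)(H2O)2]2

Cation [Sc…]: ligand charges -1, Sc(III) ⇒ ion charge 2+.
Anion [Co…]: ligand charges -3, Co(II) ⇒ ion charge 1−.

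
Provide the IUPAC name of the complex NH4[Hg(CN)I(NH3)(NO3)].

The 1 ammonium counter-ion carries a total charge of +1, so each complex ion is 1−.
Ligand charges: 1×iodo (-1 each), 1×nitrato (-1 each), 1×ammine (neutral), 1×cyano (-1 each); total -3. So Hg + (-3) = 1−, giving Hg = +2.
The complex ion is anionic, so mercury takes the -ate form mercurate(II).

ammonium amminecyanoiodonitratomercurate(II)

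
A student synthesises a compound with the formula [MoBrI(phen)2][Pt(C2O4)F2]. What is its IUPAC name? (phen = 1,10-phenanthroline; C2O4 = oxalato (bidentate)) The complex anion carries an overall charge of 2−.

Both ions are complex: the cation is named first with the plain metal name, the anion second with the -ate form; each ion's ligands are alphabetised independently.
The complex anion is given as 2−; its ligand charges sum to -4, so Pt = +2.
A 1:1 salt means the cation carries the equal and opposite charge, 2+.
Cation: ligand charges sum to -2; for the ion to be 2+, Mo = +4.

bromoiodobis(1,10-phenanthroline)molybdenum(IV) difluorooxalatoplatinate(II)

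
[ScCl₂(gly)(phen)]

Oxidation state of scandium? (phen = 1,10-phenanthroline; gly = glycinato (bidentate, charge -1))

No counter-ion: the bracketed complex is neutral.
Ligand charges: 2×Cl = -2; 1×phen neutral; 1×gly = -1; sum -3.
Sc + (-3) = 0 ⇒ Sc is +3.

+3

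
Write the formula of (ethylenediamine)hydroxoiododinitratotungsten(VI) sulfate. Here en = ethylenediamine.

Ligands: 1 ethylenediamine (en, neutral), 1 hydroxo (OH, -1), 1 iodo (I, -1), 2 nitrato (NO3, -1). Ligand charge sum = -4.
With W in oxidation state +6, the complex ion is [W...]^2+.
Charge balance with sulfate (-2) requires 1 complex ion per 1 sulfate.

[W(en)I(NO3)2(OH)]SO4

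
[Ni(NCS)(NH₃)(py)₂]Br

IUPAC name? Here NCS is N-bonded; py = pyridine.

ammineisothiocyanatobis(pyridine)nickel(II) bromide

The 1 bromide counter-ion carries a total charge of -1, so each complex ion is 1+.
Ligand charges: 1×isothiocyanato (-1 each), 2×pyridine (neutral), 1×ammine (neutral); total -1. So Ni + (-1) = 1+, giving Ni = +2.
Ligands are named alphabetically: ammine before isothiocyanato before pyridine.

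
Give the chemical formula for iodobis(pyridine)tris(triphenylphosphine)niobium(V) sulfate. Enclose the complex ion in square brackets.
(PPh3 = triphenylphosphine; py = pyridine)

Ligands: 3 triphenylphosphine (PPh3, neutral), 1 iodo (I, -1), 2 pyridine (py, neutral). Ligand charge sum = -1.
With Nb in oxidation state +5, the complex ion is [Nb...]^4+.
Charge balance with sulfate (-2) requires 1 complex ion per 2 sulfate.

[NbI(PPh3)3(py)2](SO4)2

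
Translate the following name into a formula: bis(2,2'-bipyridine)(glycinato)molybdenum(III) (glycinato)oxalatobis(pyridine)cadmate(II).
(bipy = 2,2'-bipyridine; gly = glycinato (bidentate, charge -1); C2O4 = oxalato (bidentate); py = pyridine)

Cation [Mo…]: ligand charges -1, Mo(III) ⇒ ion charge 2+.
Anion [Cd…]: ligand charges -3, Cd(II) ⇒ ion charge 1−.

[Mo(bipy)2(gly)][Cd(C2O4)(gly)(py)2]2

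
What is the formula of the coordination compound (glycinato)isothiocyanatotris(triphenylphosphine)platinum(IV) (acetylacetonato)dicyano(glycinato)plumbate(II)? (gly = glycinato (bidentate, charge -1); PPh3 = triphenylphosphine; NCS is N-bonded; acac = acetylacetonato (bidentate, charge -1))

Cation [Pt…]: ligand charges -2, Pt(IV) ⇒ ion charge 2+.
Anion [Pb…]: ligand charges -4, Pb(II) ⇒ ion charge 2−.
One 2+ cation balances one 2− anion.

[Pt(gly)(NCS)(PPh3)3][Pb(acac)(CN)2(gly)]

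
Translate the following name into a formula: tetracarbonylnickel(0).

Ligands: 4 carbonyl (CO, neutral). Ligand charge sum = 0.
With Ni in oxidation state 0, the complex ion is [Ni...].

[Ni(CO)4]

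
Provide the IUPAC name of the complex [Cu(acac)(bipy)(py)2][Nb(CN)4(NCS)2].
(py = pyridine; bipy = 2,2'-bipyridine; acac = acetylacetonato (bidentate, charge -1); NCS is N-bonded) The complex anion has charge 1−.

The complex anion is given as 1−; its ligand charges sum to -6, so Nb = +5.
A 1:1 salt means the cation carries the equal and opposite charge, 1+.
Cation: ligand charges sum to -1; for the ion to be 1+, Cu = +2.

(acetylacetonato)(2,2'-bipyridine)bis(pyridine)copper(II) tetracyanodiisothiocyanatoniobate(V)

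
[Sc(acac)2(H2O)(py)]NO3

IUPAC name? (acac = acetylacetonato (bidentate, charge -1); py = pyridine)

The 1 nitrate counter-ion carries a total charge of -1, so each complex ion is 1+.
Ligand charges: 2×acetylacetonato (-1 each), 1×pyridine (neutral), 1×aqua (neutral); total -2. So Sc + (-2) = 1+, giving Sc = +3.
Ligands are named alphabetically: acetylacetonato before aqua before pyridine.

bis(acetylacetonato)aqua(pyridine)scandium(III) nitrate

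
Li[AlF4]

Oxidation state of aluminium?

+3

1 lithium outside the brackets (+1 each) → the complex ion is 1−.
Ligand charges: 4×F = -4; sum -4.
Al + (-4) = 1− ⇒ Al is +3.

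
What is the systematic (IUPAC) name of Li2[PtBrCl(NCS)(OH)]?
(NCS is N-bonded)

lithium bromochlorohydroxoisothiocyanatoplatinate(II)

The 2 lithium counter-ions carry a total charge of +2, so each complex ion is 2−.
Ligand charges: 1×bromo (-1 each), 1×hydroxo (-1 each), 1×isothiocyanato (-1 each), 1×chloro (-1 each); total -4. So Pt + (-4) = 2−, giving Pt = +2.
Ligands are named alphabetically: bromo before chloro before hydroxo before isothiocyanato.
The complex ion is anionic, so platinum takes the -ate form platinate(II).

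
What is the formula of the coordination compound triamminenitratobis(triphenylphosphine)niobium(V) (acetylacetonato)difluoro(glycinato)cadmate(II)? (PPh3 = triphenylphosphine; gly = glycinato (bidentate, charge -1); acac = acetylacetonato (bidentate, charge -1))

[Nb(NH3)3(NO3)(PPh3)2][Cd(acac)F2(gly)]2

Cation [Nb…]: ligand charges -1, Nb(V) ⇒ ion charge 4+.
Anion [Cd…]: ligand charges -4, Cd(II) ⇒ ion charge 2−.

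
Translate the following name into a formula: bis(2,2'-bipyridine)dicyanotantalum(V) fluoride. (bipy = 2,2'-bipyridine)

Ligands: 2 cyano (CN, -1), 2 2,2'-bipyridine (bipy, neutral). Ligand charge sum = -2.
With Ta in oxidation state +5, the complex ion is [Ta...]^3+.
Charge balance with fluoride (-1) requires 1 complex ion per 3 fluoride.

[Ta(bipy)2(CN)2]F3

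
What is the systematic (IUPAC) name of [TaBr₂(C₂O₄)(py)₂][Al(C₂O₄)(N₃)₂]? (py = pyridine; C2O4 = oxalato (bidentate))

dibromooxalatobis(pyridine)tantalum(V) diazidooxalatoaluminate(III)

Aluminium is always +3 in its complexes; the anion's ligand charges sum to -4, so the complex anion is 1−.
A 1:1 salt means the cation carries the equal and opposite charge, 1+.
Cation: ligand charges sum to -4; for the ion to be 1+, Ta = +5.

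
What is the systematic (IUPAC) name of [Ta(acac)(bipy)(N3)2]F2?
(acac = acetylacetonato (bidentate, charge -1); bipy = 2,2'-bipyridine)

The 2 fluoride counter-ions carry a total charge of -2, so each complex ion is 2+.
Ligand charges: 2×azido (-1 each), 1×acetylacetonato (-1 each), 1×2,2'-bipyridine (neutral); total -3. So Ta + (-3) = 2+, giving Ta = +5.
Ligands are named alphabetically: acetylacetonato before azido before bipyridine.

(acetylacetonato)diazido(2,2'-bipyridine)tantalum(V) fluoride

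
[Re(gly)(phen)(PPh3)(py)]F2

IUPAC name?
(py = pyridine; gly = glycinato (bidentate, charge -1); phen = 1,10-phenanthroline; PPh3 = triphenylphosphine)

The 2 fluoride counter-ions carry a total charge of -2, so each complex ion is 2+.
Ligand charges: 1×pyridine (neutral), 1×glycinato (-1 each), 1×1,10-phenanthroline (neutral), 1×triphenylphosphine (neutral); total -1. So Re + (-1) = 2+, giving Re = +3.
Ligands are named alphabetically: glycinato before phenanthroline before pyridine before triphenylphosphine.

(glycinato)(1,10-phenanthroline)(pyridine)(triphenylphosphine)rhenium(III) fluoride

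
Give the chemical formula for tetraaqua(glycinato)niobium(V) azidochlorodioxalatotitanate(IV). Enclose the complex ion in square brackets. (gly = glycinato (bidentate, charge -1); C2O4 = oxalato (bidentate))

Cation [Nb…]: ligand charges -1, Nb(V) ⇒ ion charge 4+.
Anion [Ti…]: ligand charges -6, Ti(IV) ⇒ ion charge 2−.

[Nb(gly)(H2O)4][Ti(C2O4)2Cl(N3)]2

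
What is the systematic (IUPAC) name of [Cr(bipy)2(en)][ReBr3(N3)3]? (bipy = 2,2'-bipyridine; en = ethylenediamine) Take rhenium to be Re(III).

bis(2,2'-bipyridine)(ethylenediamine)chromium(III) triazidotribromorhenate(III)

Re is given as +3; the anion's ligand charges sum to -6, so the complex anion is 3−.
A 1:1 salt means the cation carries the equal and opposite charge, 3+.
Cation: ligand charges sum to 0; for the ion to be 3+, Cr = +3.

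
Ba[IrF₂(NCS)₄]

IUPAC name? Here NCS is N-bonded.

barium difluorotetraisothiocyanatoiridate(IV)

The 1 barium counter-ion carries a total charge of +2, so each complex ion is 2−.
Ligand charges: 2×fluoro (-1 each), 4×isothiocyanato (-1 each); total -6. So Ir + (-6) = 2−, giving Ir = +4.
The complex ion is anionic, so iridium takes the -ate form iridate(IV).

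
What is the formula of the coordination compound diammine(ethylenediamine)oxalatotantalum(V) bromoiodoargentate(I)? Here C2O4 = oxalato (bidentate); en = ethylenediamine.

Cation [Ta…]: ligand charges -2, Ta(V) ⇒ ion charge 3+.
Anion [Ag…]: ligand charges -2, Ag(I) ⇒ ion charge 1−.
One 3+ cation requires 3 of the 1− anion.

[Ta(C2O4)(en)(NH3)2][AgBrI]3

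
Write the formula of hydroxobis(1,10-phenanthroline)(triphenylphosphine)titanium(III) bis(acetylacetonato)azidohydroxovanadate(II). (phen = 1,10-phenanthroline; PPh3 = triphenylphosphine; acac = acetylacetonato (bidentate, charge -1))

Cation [Ti…]: ligand charges -1, Ti(III) ⇒ ion charge 2+.
Anion [V…]: ligand charges -4, V(II) ⇒ ion charge 2−.

[Ti(OH)(phen)2(PPh3)][V(acac)2(N3)(OH)]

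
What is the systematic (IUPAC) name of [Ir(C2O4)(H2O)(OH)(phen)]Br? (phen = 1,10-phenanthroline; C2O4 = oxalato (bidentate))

The 1 bromide counter-ion carries a total charge of -1, so each complex ion is 1+.
Ligand charges: 1×aqua (neutral), 1×1,10-phenanthroline (neutral), 1×oxalato (-2 each), 1×hydroxo (-1 each); total -3. So Ir + (-3) = 1+, giving Ir = +4.
Ligands are named alphabetically: aqua before hydroxo before oxalato before phenanthroline.

aquahydroxooxalato(1,10-phenanthroline)iridium(IV) bromide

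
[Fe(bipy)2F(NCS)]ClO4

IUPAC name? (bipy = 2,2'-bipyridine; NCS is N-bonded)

bis(2,2'-bipyridine)fluoroisothiocyanatoiron(III) perchlorate

The 1 perchlorate counter-ion carries a total charge of -1, so each complex ion is 1+.
Ligand charges: 2×2,2'-bipyridine (neutral), 1×fluoro (-1 each), 1×isothiocyanato (-1 each); total -2. So Fe + (-2) = 1+, giving Fe = +3.
Ligands are named alphabetically: bipyridine before fluoro before isothiocyanato.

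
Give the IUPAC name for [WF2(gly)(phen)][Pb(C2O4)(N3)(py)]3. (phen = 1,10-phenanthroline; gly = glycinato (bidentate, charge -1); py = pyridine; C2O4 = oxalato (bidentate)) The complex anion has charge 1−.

difluoro(glycinato)(1,10-phenanthroline)tungsten(VI) azidooxalato(pyridine)plumbate(II)

The complex anion is given as 1−; its ligand charges sum to -3, so Pb = +2.
With 3 anions per cation, the cation must be 3×1 = 3+.
Cation: ligand charges sum to -3; for the ion to be 3+, W = +6.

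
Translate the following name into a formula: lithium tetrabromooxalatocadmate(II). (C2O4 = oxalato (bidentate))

Li4[CdBr4(C2O4)]

Ligands: 4 bromo (Br, -1), 1 oxalato (C2O4, -2). Ligand charge sum = -6.
With Cd in oxidation state +2, the complex ion is [Cd...]^4−.
Charge balance with lithium (+1) requires 1 complex ion per 4 lithium.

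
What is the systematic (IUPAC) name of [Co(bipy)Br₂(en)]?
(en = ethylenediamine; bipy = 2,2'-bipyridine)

(2,2'-bipyridine)dibromo(ethylenediamine)cobalt(II)

There is no counter-ion, so the complex is neutral overall.
Ligand charges: 1×ethylenediamine (neutral), 1×2,2'-bipyridine (neutral), 2×bromo (-1 each); total -2. So Co + (-2) = 0, giving Co = +2.
Ligands are named alphabetically: bipyridine before bromo before ethylenediamine.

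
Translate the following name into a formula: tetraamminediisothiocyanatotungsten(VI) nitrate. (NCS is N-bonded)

Ligands: 4 ammine (NH3, neutral), 2 isothiocyanato (NCS, -1). Ligand charge sum = -2.
Charge balance with nitrate (-1) requires 1 complex ion per 4 nitrate.

[W(NCS)2(NH3)4](NO3)4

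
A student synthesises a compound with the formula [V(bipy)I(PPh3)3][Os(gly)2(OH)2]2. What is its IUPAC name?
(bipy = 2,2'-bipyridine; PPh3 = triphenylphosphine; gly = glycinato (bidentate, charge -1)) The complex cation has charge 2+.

Both ions are complex: the cation is named first with the plain metal name, the anion second with the -ate form; each ion's ligands are alphabetised independently.
The complex cation is given as 2+; its ligand charges sum to -1, so V = +3.
With 2 anions per cation, each anion must be 2/2 = 1−.
Anion: ligand charges sum to -4; for the ion to be 1−, Os = +3.

(2,2'-bipyridine)iodotris(triphenylphosphine)vanadium(III) bis(glycinato)dihydroxoosmate(III)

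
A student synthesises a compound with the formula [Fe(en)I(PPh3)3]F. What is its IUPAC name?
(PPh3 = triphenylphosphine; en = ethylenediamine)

(ethylenediamine)iodotris(triphenylphosphine)iron(II) fluoride

The 1 fluoride counter-ion carries a total charge of -1, so each complex ion is 1+.
Ligand charges: 1×iodo (-1 each), 3×triphenylphosphine (neutral), 1×ethylenediamine (neutral); total -1. So Fe + (-1) = 1+, giving Fe = +2.
Ligands are named alphabetically: ethylenediamine before iodo before triphenylphosphine.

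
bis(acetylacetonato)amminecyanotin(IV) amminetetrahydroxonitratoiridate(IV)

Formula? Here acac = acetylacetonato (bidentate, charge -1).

Cation [Sn…]: ligand charges -3, Sn(IV) ⇒ ion charge 1+.
Anion [Ir…]: ligand charges -5, Ir(IV) ⇒ ion charge 1−.
One 1+ cation balances one 1− anion.

[Sn(acac)2(CN)(NH3)][Ir(NH3)(NO3)(OH)4]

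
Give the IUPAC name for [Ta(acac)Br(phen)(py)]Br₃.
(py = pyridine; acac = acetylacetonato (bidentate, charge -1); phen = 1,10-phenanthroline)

(acetylacetonato)bromo(1,10-phenanthroline)(pyridine)tantalum(V) bromide

The 3 bromide counter-ions carry a total charge of -3, so each complex ion is 3+.
Ligand charges: 1×pyridine (neutral), 1×acetylacetonato (-1 each), 1×1,10-phenanthroline (neutral), 1×bromo (-1 each); total -2. So Ta + (-2) = 3+, giving Ta = +5.
Ligands are named alphabetically: acetylacetonato before bromo before phenanthroline before pyridine.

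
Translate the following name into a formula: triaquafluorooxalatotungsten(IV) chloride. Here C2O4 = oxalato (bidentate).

[W(C2O4)F(H2O)3]Cl

Ligands: 1 fluoro (F, -1), 3 aqua (H2O, neutral), 1 oxalato (C2O4, -2). Ligand charge sum = -3.
With W in oxidation state +4, the complex ion is [W...]^1+.
Charge balance with chloride (-1) requires 1 complex ion per 1 chloride.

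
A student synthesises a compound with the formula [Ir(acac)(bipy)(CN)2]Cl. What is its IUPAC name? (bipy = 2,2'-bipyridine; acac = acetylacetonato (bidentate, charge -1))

(acetylacetonato)(2,2'-bipyridine)dicyanoiridium(IV) chloride

The 1 chloride counter-ion carries a total charge of -1, so each complex ion is 1+.
Ligand charges: 1×2,2'-bipyridine (neutral), 2×cyano (-1 each), 1×acetylacetonato (-1 each); total -3. So Ir + (-3) = 1+, giving Ir = +4.
Ligands are named alphabetically: acetylacetonato before bipyridine before cyano.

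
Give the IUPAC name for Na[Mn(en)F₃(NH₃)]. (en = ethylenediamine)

The 1 sodium counter-ion carries a total charge of +1, so each complex ion is 1−.
Ligand charges: 3×fluoro (-1 each), 1×ammine (neutral), 1×ethylenediamine (neutral); total -3. So Mn + (-3) = 1−, giving Mn = +2.
The complex ion is anionic, so manganese takes the -ate form manganate(II).

sodium ammine(ethylenediamine)trifluoromanganate(II)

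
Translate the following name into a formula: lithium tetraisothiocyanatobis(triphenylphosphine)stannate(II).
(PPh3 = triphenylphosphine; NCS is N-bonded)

Ligands: 2 triphenylphosphine (PPh3, neutral), 4 isothiocyanato (NCS, -1). Ligand charge sum = -4.
Charge balance with lithium (+1) requires 1 complex ion per 2 lithium.

Li2[Sn(NCS)4(PPh3)2]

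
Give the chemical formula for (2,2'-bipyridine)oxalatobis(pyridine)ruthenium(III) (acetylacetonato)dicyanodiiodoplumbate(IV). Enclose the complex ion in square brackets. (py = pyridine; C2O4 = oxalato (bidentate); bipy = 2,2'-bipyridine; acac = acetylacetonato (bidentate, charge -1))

[Ru(bipy)(C2O4)(py)2][Pb(acac)(CN)2I2]

Cation [Ru…]: ligand charges -2, Ru(III) ⇒ ion charge 1+.
Anion [Pb…]: ligand charges -5, Pb(IV) ⇒ ion charge 1−.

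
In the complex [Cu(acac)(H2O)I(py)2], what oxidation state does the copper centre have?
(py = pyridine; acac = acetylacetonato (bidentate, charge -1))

+2

No counter-ion: the bracketed complex is neutral.
Ligand charges: 1×I = -1; 1×H2O neutral; 2×py neutral; 1×acac = -1; sum -2.
Cu + (-2) = 0 ⇒ Cu is +2.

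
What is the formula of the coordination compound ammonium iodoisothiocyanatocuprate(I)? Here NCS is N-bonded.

Ligands: 1 iodo (I, -1), 1 isothiocyanato (NCS, -1). Ligand charge sum = -2.
With Cu in oxidation state +1, the complex ion is [Cu...]^1−.
Charge balance with ammonium (+1) requires 1 complex ion per 1 ammonium.

NH4[CuI(NCS)]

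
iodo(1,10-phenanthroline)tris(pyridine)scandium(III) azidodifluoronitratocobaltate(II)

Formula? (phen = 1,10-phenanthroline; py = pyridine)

[ScI(phen)(py)3][CoF2(N3)(NO3)]

Cation [Sc…]: ligand charges -1, Sc(III) ⇒ ion charge 2+.
Anion [Co…]: ligand charges -4, Co(II) ⇒ ion charge 2−.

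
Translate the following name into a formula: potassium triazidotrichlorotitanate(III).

K3[TiCl3(N3)3]

Ligands: 3 chloro (Cl, -1), 3 azido (N3, -1). Ligand charge sum = -6.
With Ti in oxidation state +3, the complex ion is [Ti...]^3−.
Charge balance with potassium (+1) requires 1 complex ion per 3 potassium.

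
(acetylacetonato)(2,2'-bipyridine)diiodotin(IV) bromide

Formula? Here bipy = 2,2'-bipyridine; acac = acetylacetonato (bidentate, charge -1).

Ligands: 2 iodo (I, -1), 1 2,2'-bipyridine (bipy, neutral), 1 acetylacetonato (acac, -1). Ligand charge sum = -3.
Charge balance with bromide (-1) requires 1 complex ion per 1 bromide.

[Sn(acac)(bipy)I2]Br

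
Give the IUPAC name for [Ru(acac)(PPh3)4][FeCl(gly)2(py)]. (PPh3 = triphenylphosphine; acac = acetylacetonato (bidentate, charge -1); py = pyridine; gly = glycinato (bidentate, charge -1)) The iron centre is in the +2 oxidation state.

Fe is given as +2; the anion's ligand charges sum to -3, so the complex anion is 1−.
A 1:1 salt means the cation carries the equal and opposite charge, 1+.
Cation: ligand charges sum to -1; for the ion to be 1+, Ru = +2.

(acetylacetonato)tetrakis(triphenylphosphine)ruthenium(II) chlorobis(glycinato)(pyridine)ferrate(II)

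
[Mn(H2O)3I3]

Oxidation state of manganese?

No counter-ion: the bracketed complex is neutral.
Ligand charges: 3×H2O neutral; 3×I = -3; sum -3.
Mn + (-3) = 0 ⇒ Mn is +3.

+3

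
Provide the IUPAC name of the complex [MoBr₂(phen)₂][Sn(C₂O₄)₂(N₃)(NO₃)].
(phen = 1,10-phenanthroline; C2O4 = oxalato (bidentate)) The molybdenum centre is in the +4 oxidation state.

Both ions are complex: the cation is named first with the plain metal name, the anion second with the -ate form; each ion's ligands are alphabetised independently.
Mo is given as +4; the cation's ligand charges sum to -2, so the complex cation is 2+.
A 1:1 salt means the anion carries the equal and opposite charge, 2−.
Anion: ligand charges sum to -6; for the ion to be 2−, Sn = +4.

dibromobis(1,10-phenanthroline)molybdenum(IV) azidonitratodioxalatostannate(IV)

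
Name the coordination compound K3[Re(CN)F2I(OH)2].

The 3 potassium counter-ions carry a total charge of +3, so each complex ion is 3−.
Ligand charges: 2×fluoro (-1 each), 1×cyano (-1 each), 2×hydroxo (-1 each), 1×iodo (-1 each); total -6. So Re + (-6) = 3−, giving Re = +3.
Ligands are named alphabetically: cyano before fluoro before hydroxo before iodo.
The complex ion is anionic, so rhenium takes the -ate form rhenate(III).

potassium cyanodifluorodihydroxoiodorhenate(III)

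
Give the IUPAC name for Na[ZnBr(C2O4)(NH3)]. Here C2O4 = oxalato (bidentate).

sodium amminebromooxalatozincate(II)

The 1 sodium counter-ion carries a total charge of +1, so each complex ion is 1−.
Ligand charges: 1×ammine (neutral), 1×bromo (-1 each), 1×oxalato (-2 each); total -3. So Zn + (-3) = 1−, giving Zn = +2.
Ligands are named alphabetically: ammine before bromo before oxalato.
The complex ion is anionic, so zinc takes the -ate form zincate(II).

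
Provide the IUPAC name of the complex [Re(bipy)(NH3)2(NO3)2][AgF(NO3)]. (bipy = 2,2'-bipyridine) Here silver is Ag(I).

Both ions are complex: the cation is named first with the plain metal name, the anion second with the -ate form; each ion's ligands are alphabetised independently.
Ag is given as +1; the anion's ligand charges sum to -2, so the complex anion is 1−.
A 1:1 salt means the cation carries the equal and opposite charge, 1+.
Cation: ligand charges sum to -2; for the ion to be 1+, Re = +3.

diammine(2,2'-bipyridine)dinitratorhenium(III) fluoronitratoargentate(I)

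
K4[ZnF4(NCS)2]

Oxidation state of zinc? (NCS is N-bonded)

+2

4 potassium outside the brackets (+1 each) → the complex ion is 4−.
Ligand charges: 2×NCS = -2; 4×F = -4; sum -6.
Zn + (-6) = 4− ⇒ Zn is +2.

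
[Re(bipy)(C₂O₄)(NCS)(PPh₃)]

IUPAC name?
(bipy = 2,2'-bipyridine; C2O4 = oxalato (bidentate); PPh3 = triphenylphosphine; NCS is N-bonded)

(2,2'-bipyridine)isothiocyanatooxalato(triphenylphosphine)rhenium(III)

There is no counter-ion, so the complex is neutral overall.
Ligand charges: 1×2,2'-bipyridine (neutral), 1×oxalato (-2 each), 1×triphenylphosphine (neutral), 1×isothiocyanato (-1 each); total -3. So Re + (-3) = 0, giving Re = +3.
Ligands are named alphabetically: bipyridine before isothiocyanato before oxalato before triphenylphosphine.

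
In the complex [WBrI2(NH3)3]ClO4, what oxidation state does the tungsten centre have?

+4

1 perchlorate outside the brackets (-1 each) → the complex ion is 1+.
Ligand charges: 3×NH3 neutral; 1×Br = -1; 2×I = -2; sum -3.
W + (-3) = 1+ ⇒ W is +4.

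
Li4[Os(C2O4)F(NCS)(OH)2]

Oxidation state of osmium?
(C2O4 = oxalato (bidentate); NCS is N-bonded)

+2

4 lithium outside the brackets (+1 each) → the complex ion is 4−.
Ligand charges: 1×F = -1; 1×C2O4 = -2; 1×NCS = -1; 2×OH = -2; sum -6.
Os + (-6) = 4− ⇒ Os is +2.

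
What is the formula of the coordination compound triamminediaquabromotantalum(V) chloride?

Ligands: 2 aqua (H2O, neutral), 3 ammine (NH3, neutral), 1 bromo (Br, -1). Ligand charge sum = -1.
With Ta in oxidation state +5, the complex ion is [Ta...]^4+.
Charge balance with chloride (-1) requires 1 complex ion per 4 chloride.

[TaBr(H2O)2(NH3)3]Cl4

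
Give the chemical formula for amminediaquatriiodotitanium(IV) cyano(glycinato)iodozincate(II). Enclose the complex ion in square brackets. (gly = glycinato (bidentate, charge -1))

Cation [Ti…]: ligand charges -3, Ti(IV) ⇒ ion charge 1+.
Anion [Zn…]: ligand charges -3, Zn(II) ⇒ ion charge 1−.
One 1+ cation balances one 1− anion.

[Ti(H2O)2I3(NH3)][Zn(CN)(gly)I]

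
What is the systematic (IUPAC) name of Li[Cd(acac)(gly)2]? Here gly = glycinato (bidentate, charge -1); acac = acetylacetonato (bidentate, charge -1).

lithium (acetylacetonato)bis(glycinato)cadmate(II)

The 1 lithium counter-ion carries a total charge of +1, so each complex ion is 1−.
Ligand charges: 2×glycinato (-1 each), 1×acetylacetonato (-1 each); total -3. So Cd + (-3) = 1−, giving Cd = +2.
Ligands are named alphabetically: acetylacetonato before glycinato.
The complex ion is anionic, so cadmium takes the -ate form cadmate(II).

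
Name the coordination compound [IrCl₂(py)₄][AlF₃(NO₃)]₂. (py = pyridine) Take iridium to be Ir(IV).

Ir is given as +4; the cation's ligand charges sum to -2, so the complex cation is 2+.
With 2 anions per cation, each anion must be 2/2 = 1−.
Anion: ligand charges sum to -4; for the ion to be 1−, Al = +3.

dichlorotetrakis(pyridine)iridium(IV) trifluoronitratoaluminate(III)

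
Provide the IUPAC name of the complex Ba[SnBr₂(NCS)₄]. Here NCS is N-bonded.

The 1 barium counter-ion carries a total charge of +2, so each complex ion is 2−.
Ligand charges: 2×bromo (-1 each), 4×isothiocyanato (-1 each); total -6. So Sn + (-6) = 2−, giving Sn = +4.
The complex ion is anionic, so tin takes the -ate form stannate(IV).

barium dibromotetraisothiocyanatostannate(IV)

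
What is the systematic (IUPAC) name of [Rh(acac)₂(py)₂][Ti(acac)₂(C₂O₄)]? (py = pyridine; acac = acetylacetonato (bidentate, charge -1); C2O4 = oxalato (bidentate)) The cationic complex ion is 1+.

Both ions are complex: the cation is named first with the plain metal name, the anion second with the -ate form; each ion's ligands are alphabetised independently.
The complex cation is given as 1+; its ligand charges sum to -2, so Rh = +3.
A 1:1 salt means the anion carries the equal and opposite charge, 1−.
Anion: ligand charges sum to -4; for the ion to be 1−, Ti = +3.

bis(acetylacetonato)bis(pyridine)rhodium(III) bis(acetylacetonato)oxalatotitanate(III)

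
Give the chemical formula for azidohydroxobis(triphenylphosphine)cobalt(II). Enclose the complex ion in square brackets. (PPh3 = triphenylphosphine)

[Co(N3)(OH)(PPh3)2]

Ligands: 1 hydroxo (OH, -1), 2 triphenylphosphine (PPh3, neutral), 1 azido (N3, -1). Ligand charge sum = -2.
With Co in oxidation state +2, the complex ion is [Co...].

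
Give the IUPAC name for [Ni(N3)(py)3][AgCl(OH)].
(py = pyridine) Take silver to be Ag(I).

Both ions are complex: the cation is named first with the plain metal name, the anion second with the -ate form; each ion's ligands are alphabetised independently.
Ag is given as +1; the anion's ligand charges sum to -2, so the complex anion is 1−.
A 1:1 salt means the cation carries the equal and opposite charge, 1+.
Cation: ligand charges sum to -1; for the ion to be 1+, Ni = +2.

azidotris(pyridine)nickel(II) chlorohydroxoargentate(I)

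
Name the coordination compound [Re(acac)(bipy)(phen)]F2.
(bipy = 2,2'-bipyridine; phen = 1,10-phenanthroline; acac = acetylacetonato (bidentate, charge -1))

(acetylacetonato)(2,2'-bipyridine)(1,10-phenanthroline)rhenium(III) fluoride

The 2 fluoride counter-ions carry a total charge of -2, so each complex ion is 2+.
Ligand charges: 1×2,2'-bipyridine (neutral), 1×1,10-phenanthroline (neutral), 1×acetylacetonato (-1 each); total -1. So Re + (-1) = 2+, giving Re = +3.
Ligands are named alphabetically: acetylacetonato before bipyridine before phenanthroline.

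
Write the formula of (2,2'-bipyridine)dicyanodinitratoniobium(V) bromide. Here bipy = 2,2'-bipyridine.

[Nb(bipy)(CN)2(NO3)2]Br

Ligands: 2 cyano (CN, -1), 1 2,2'-bipyridine (bipy, neutral), 2 nitrato (NO3, -1). Ligand charge sum = -4.
With Nb in oxidation state +5, the complex ion is [Nb...]^1+.
Charge balance with bromide (-1) requires 1 complex ion per 1 bromide.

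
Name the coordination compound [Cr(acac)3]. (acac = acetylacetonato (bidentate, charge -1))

tris(acetylacetonato)chromium(III)

There is no counter-ion, so the complex is neutral overall.
Ligand charges: 3×acetylacetonato (-1 each); total -3. So Cr + (-3) = 0, giving Cr = +3.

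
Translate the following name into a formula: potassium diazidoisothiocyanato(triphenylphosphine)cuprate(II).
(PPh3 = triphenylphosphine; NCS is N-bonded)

Ligands: 1 triphenylphosphine (PPh3, neutral), 1 isothiocyanato (NCS, -1), 2 azido (N3, -1). Ligand charge sum = -3.
Charge balance with potassium (+1) requires 1 complex ion per 1 potassium.

K[Cu(N3)2(NCS)(PPh3)]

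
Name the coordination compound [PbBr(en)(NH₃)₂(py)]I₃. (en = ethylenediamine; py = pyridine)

The 3 iodide counter-ions carry a total charge of -3, so each complex ion is 3+.
Ligand charges: 1×bromo (-1 each), 1×ethylenediamine (neutral), 1×pyridine (neutral), 2×ammine (neutral); total -1. So Pb + (-1) = 3+, giving Pb = +4.
Ligands are named alphabetically: ammine before bromo before ethylenediamine before pyridine.

diamminebromo(ethylenediamine)(pyridine)lead(IV) iodide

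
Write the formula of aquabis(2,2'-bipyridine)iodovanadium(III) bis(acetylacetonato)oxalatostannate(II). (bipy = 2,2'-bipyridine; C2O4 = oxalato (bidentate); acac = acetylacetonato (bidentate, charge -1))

Cation [V…]: ligand charges -1, V(III) ⇒ ion charge 2+.
Anion [Sn…]: ligand charges -4, Sn(II) ⇒ ion charge 2−.
One 2+ cation balances one 2− anion.

[V(bipy)2(H2O)I][Sn(acac)2(C2O4)]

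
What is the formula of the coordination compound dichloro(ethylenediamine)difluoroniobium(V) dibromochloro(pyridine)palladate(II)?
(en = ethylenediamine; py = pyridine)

Cation [Nb…]: ligand charges -4, Nb(V) ⇒ ion charge 1+.
Anion [Pd…]: ligand charges -3, Pd(II) ⇒ ion charge 1−.

[NbCl2(en)F2][PdBr2Cl(py)]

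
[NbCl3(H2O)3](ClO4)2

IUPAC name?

The 2 perchlorate counter-ions carry a total charge of -2, so each complex ion is 2+.
Ligand charges: 3×aqua (neutral), 3×chloro (-1 each); total -3. So Nb + (-3) = 2+, giving Nb = +5.
Ligands are named alphabetically: aqua before chloro.

triaquatrichloroniobium(V) perchlorate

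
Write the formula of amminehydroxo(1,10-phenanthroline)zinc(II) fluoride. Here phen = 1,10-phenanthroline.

[Zn(NH3)(OH)(phen)]F

Ligands: 1 ammine (NH3, neutral), 1 1,10-phenanthroline (phen, neutral), 1 hydroxo (OH, -1). Ligand charge sum = -1.
With Zn in oxidation state +2, the complex ion is [Zn...]^1+.
Charge balance with fluoride (-1) requires 1 complex ion per 1 fluoride.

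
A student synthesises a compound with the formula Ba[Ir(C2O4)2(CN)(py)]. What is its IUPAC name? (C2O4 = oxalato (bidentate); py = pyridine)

barium cyanodioxalato(pyridine)iridate(III)

The 1 barium counter-ion carries a total charge of +2, so each complex ion is 2−.
Ligand charges: 2×oxalato (-2 each), 1×pyridine (neutral), 1×cyano (-1 each); total -5. So Ir + (-5) = 2−, giving Ir = +3.
Ligands are named alphabetically: cyano before oxalato before pyridine.
The complex ion is anionic, so iridium takes the -ate form iridate(III).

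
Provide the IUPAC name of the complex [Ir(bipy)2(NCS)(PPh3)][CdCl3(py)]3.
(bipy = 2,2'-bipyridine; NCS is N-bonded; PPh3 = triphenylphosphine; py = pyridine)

bis(2,2'-bipyridine)isothiocyanato(triphenylphosphine)iridium(IV) trichloro(pyridine)cadmate(II)

Both ions are complex: the cation is named first with the plain metal name, the anion second with the -ate form; each ion's ligands are alphabetised independently.
Cadmium is always +2 in its complexes; the anion's ligand charges sum to -3, so the complex anion is 1−.
With 3 anions per cation, the cation must be 3×1 = 3+.
Cation: ligand charges sum to -1; for the ion to be 3+, Ir = +4.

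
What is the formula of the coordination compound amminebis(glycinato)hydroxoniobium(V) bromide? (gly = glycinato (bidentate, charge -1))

Ligands: 1 hydroxo (OH, -1), 2 glycinato (gly, -1), 1 ammine (NH3, neutral). Ligand charge sum = -3.
With Nb in oxidation state +5, the complex ion is [Nb...]^2+.
Charge balance with bromide (-1) requires 1 complex ion per 2 bromide.

[Nb(gly)2(NH3)(OH)]Br2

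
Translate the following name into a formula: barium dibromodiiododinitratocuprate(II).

Ba2[CuBr2I2(NO3)2]

Ligands: 2 nitrato (NO3, -1), 2 iodo (I, -1), 2 bromo (Br, -1). Ligand charge sum = -6.
With Cu in oxidation state +2, the complex ion is [Cu...]^4−.
Charge balance with barium (+2) requires 1 complex ion per 2 barium.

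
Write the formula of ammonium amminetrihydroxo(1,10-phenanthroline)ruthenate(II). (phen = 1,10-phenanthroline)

Ligands: 1 ammine (NH3, neutral), 1 1,10-phenanthroline (phen, neutral), 3 hydroxo (OH, -1). Ligand charge sum = -3.
With Ru in oxidation state +2, the complex ion is [Ru...]^1−.
Charge balance with ammonium (+1) requires 1 complex ion per 1 ammonium.

NH4[Ru(NH3)(OH)3(phen)]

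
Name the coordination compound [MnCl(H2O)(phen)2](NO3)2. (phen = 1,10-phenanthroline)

The 2 nitrate counter-ions carry a total charge of -2, so each complex ion is 2+.
Ligand charges: 1×aqua (neutral), 1×chloro (-1 each), 2×1,10-phenanthroline (neutral); total -1. So Mn + (-1) = 2+, giving Mn = +3.
Ligands are named alphabetically: aqua before chloro before phenanthroline.

aquachlorobis(1,10-phenanthroline)manganese(III) nitrate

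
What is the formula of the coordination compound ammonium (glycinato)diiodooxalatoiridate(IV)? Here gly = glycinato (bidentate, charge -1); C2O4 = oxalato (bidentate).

Ligands: 2 iodo (I, -1), 1 glycinato (gly, -1), 1 oxalato (C2O4, -2). Ligand charge sum = -5.
Charge balance with ammonium (+1) requires 1 complex ion per 1 ammonium.

NH4[Ir(C2O4)(gly)I2]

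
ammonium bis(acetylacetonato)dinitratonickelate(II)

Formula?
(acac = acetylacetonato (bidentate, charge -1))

Ligands: 2 nitrato (NO3, -1), 2 acetylacetonato (acac, -1). Ligand charge sum = -4.
Charge balance with ammonium (+1) requires 1 complex ion per 2 ammonium.

(NH4)2[Ni(acac)2(NO3)2]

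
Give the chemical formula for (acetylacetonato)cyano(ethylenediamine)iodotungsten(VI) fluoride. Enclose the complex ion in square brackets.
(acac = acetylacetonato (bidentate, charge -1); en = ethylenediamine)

Ligands: 1 cyano (CN, -1), 1 acetylacetonato (acac, -1), 1 iodo (I, -1), 1 ethylenediamine (en, neutral). Ligand charge sum = -3.
With W in oxidation state +6, the complex ion is [W...]^3+.
Charge balance with fluoride (-1) requires 1 complex ion per 3 fluoride.

[W(acac)(CN)(en)I]F3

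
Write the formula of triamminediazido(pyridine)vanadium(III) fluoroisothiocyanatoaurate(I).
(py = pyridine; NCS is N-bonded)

[V(N3)2(NH3)3(py)][AuF(NCS)]

Cation [V…]: ligand charges -2, V(III) ⇒ ion charge 1+.
Anion [Au…]: ligand charges -2, Au(I) ⇒ ion charge 1−.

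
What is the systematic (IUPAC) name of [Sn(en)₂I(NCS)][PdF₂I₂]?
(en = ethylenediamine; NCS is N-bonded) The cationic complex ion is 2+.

bis(ethylenediamine)iodoisothiocyanatotin(IV) difluorodiiodopalladate(II)

Both ions are complex: the cation is named first with the plain metal name, the anion second with the -ate form; each ion's ligands are alphabetised independently.
The complex cation is given as 2+; its ligand charges sum to -2, so Sn = +4.
A 1:1 salt means the anion carries the equal and opposite charge, 2−.
Anion: ligand charges sum to -4; for the ion to be 2−, Pd = +2.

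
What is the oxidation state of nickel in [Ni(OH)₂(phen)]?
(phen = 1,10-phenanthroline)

No counter-ion: the bracketed complex is neutral.
Ligand charges: 1×phen neutral; 2×OH = -2; sum -2.
Ni + (-2) = 0 ⇒ Ni is +2.

+2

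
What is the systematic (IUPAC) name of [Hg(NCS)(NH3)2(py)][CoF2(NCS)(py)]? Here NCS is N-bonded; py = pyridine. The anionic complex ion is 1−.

Both ions are complex: the cation is named first with the plain metal name, the anion second with the -ate form; each ion's ligands are alphabetised independently.
The complex anion is given as 1−; its ligand charges sum to -3, so Co = +2.
A 1:1 salt means the cation carries the equal and opposite charge, 1+.
Cation: ligand charges sum to -1; for the ion to be 1+, Hg = +2.

diammineisothiocyanato(pyridine)mercury(II) difluoroisothiocyanato(pyridine)cobaltate(II)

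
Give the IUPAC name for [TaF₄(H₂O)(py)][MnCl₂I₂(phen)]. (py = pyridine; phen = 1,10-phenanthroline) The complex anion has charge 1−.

The complex anion is given as 1−; its ligand charges sum to -4, so Mn = +3.
A 1:1 salt means the cation carries the equal and opposite charge, 1+.
Cation: ligand charges sum to -4; for the ion to be 1+, Ta = +5.

aquatetrafluoro(pyridine)tantalum(V) dichlorodiiodo(1,10-phenanthroline)manganate(III)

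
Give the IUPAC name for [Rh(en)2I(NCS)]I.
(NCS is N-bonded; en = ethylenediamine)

bis(ethylenediamine)iodoisothiocyanatorhodium(III) iodide

The 1 iodide counter-ion carries a total charge of -1, so each complex ion is 1+.
Ligand charges: 1×iodo (-1 each), 1×isothiocyanato (-1 each), 2×ethylenediamine (neutral); total -2. So Rh + (-2) = 1+, giving Rh = +3.
Ligands are named alphabetically: ethylenediamine before iodo before isothiocyanato.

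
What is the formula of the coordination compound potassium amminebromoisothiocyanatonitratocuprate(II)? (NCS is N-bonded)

K[CuBr(NCS)(NH3)(NO3)]

Ligands: 1 isothiocyanato (NCS, -1), 1 bromo (Br, -1), 1 ammine (NH3, neutral), 1 nitrato (NO3, -1). Ligand charge sum = -3.
With Cu in oxidation state +2, the complex ion is [Cu...]^1−.
Charge balance with potassium (+1) requires 1 complex ion per 1 potassium.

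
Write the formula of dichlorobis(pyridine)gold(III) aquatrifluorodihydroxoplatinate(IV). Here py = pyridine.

Cation [Au…]: ligand charges -2, Au(III) ⇒ ion charge 1+.
Anion [Pt…]: ligand charges -5, Pt(IV) ⇒ ion charge 1−.

[AuCl2(py)2][PtF3(H2O)(OH)2]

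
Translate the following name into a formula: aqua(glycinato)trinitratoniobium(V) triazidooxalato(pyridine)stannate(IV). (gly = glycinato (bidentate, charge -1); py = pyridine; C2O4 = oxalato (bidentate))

Cation [Nb…]: ligand charges -4, Nb(V) ⇒ ion charge 1+.
Anion [Sn…]: ligand charges -5, Sn(IV) ⇒ ion charge 1−.

[Nb(gly)(H2O)(NO3)3][Sn(C2O4)(N3)3(py)]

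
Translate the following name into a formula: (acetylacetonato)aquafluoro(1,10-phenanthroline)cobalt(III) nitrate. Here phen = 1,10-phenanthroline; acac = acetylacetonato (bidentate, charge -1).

Ligands: 1 1,10-phenanthroline (phen, neutral), 1 fluoro (F, -1), 1 aqua (H2O, neutral), 1 acetylacetonato (acac, -1). Ligand charge sum = -2.
With Co in oxidation state +3, the complex ion is [Co...]^1+.
Charge balance with nitrate (-1) requires 1 complex ion per 1 nitrate.

[Co(acac)F(H2O)(phen)]NO3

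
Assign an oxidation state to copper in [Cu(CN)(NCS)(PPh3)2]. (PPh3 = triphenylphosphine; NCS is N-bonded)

No counter-ion: the bracketed complex is neutral.
Ligand charges: 2×PPh3 neutral; 1×NCS = -1; 1×CN = -1; sum -2.
Cu + (-2) = 0 ⇒ Cu is +2.

+2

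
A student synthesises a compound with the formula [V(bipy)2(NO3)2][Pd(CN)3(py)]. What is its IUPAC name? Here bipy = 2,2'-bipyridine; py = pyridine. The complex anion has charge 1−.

Both ions are complex: the cation is named first with the plain metal name, the anion second with the -ate form; each ion's ligands are alphabetised independently.
The complex anion is given as 1−; its ligand charges sum to -3, so Pd = +2.
A 1:1 salt means the cation carries the equal and opposite charge, 1+.
Cation: ligand charges sum to -2; for the ion to be 1+, V = +3.

bis(2,2'-bipyridine)dinitratovanadium(III) tricyano(pyridine)palladate(II)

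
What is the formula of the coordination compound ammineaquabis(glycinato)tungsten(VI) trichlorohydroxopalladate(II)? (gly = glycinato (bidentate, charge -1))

[W(gly)2(H2O)(NH3)][PdCl3(OH)]2

Cation [W…]: ligand charges -2, W(VI) ⇒ ion charge 4+.
Anion [Pd…]: ligand charges -4, Pd(II) ⇒ ion charge 2−.
One 4+ cation requires 2 of the 2− anion.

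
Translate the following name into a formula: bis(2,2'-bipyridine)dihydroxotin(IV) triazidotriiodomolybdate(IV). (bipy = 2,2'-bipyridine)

Cation [Sn…]: ligand charges -2, Sn(IV) ⇒ ion charge 2+.
Anion [Mo…]: ligand charges -6, Mo(IV) ⇒ ion charge 2−.
One 2+ cation balances one 2− anion.

[Sn(bipy)2(OH)2][MoI3(N3)3]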